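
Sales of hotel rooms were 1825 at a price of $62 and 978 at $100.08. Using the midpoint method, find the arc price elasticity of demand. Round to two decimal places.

-1.29

ΔQ = 978 − 1825 = -847; ΔP = 100.08 − 62 = 38.08.
Midpoints: P̄ = 81.04, Q̄ = 1401.5.
ε = (ΔQ/ΔP)(P̄/Q̄) = (-847/38.08)(81.04/1401.5).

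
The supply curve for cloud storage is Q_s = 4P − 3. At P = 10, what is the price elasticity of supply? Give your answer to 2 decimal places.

1.08

At P = 10, Q_s = 37.
dQ_s/dP = 4.
ε_s = (dQ_s/dP)(P/Q_s) = (4)(10/37).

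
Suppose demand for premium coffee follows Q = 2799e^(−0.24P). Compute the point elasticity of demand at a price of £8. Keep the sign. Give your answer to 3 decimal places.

-1.920

At P = 8, Q = 410.353.
dQ/dP = −0.24·2799e^(−0.24P) = −0.24Q = -98.485.
ε = (dQ/dP)(P/Q) = (-98.485)(8/410.353).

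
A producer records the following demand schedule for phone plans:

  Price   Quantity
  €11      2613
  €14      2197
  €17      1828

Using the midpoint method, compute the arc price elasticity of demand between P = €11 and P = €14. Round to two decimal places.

-0.72

At P = 11, Q = 2613; at P = 14, Q = 2197.
ΔQ = -416, ΔP = 3. Midpoints: P̄ = 12.50, Q̄ = 2405.0.
ε = (ΔQ/ΔP)(P̄/Q̄) = (-416/3)(12.50/2405.0).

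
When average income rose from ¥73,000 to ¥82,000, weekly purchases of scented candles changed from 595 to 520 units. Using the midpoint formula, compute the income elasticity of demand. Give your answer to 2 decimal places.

-1.16

ΔQ = -75, ΔI = 9000. Midpoints: Ī = 77,500, Q̄ = 557.5.
ε_I = (ΔQ/ΔI)(Ī/Q̄) = (-75/9000)(77500/557.5).
ε_I < 0, so the good is inferior.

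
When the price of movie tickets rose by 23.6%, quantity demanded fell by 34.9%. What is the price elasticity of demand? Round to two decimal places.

-1.48

ε = %ΔQ / %ΔP = (-34.9)/(23.6) = -1.479.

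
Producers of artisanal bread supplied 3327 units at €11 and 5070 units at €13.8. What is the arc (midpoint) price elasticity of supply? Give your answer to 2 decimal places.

ΔQ = 5070 − 3327 = 1743; ΔP = 13.8 − 11 = 2.8.
Midpoints: P̄ = 12.40, Q̄ = 4198.5.
ε_s = (ΔQ/ΔP)(P̄/Q̄) = (1743/2.8)(12.40/4198.5).

1.84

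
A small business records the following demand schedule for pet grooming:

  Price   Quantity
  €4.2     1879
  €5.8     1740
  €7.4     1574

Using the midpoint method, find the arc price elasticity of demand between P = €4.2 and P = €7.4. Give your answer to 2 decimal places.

At P = 4.2, Q = 1879; at P = 7.4, Q = 1574.
ΔQ = -305, ΔP = 3.2. Midpoints: P̄ = 5.80, Q̄ = 1726.5.
ε = (ΔQ/ΔP)(P̄/Q̄) = (-305/3.2)(5.80/1726.5).

-0.32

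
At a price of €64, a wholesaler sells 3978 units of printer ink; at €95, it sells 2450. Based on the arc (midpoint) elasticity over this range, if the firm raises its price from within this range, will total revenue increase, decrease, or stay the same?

Arc ε = (-1528/31)(79.50/3214.0) ≈ -1.219.
|ε| = 1.22 > 1, so demand is elastic. A price rise therefore reduces total revenue.

decrease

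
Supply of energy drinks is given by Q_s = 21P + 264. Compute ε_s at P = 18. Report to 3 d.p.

0.589

At P = 18, Q_s = 642.
dQ_s/dP = 21.
ε_s = (dQ_s/dP)(P/Q_s) = (21)(18/642).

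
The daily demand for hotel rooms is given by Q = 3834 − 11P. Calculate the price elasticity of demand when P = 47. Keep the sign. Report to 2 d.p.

At P = 47, Q = 3317.
dQ/dP = −11.
ε = (dQ/dP)(P/Q) = (-11)(47/3317).
|ε| < 1, so demand is inelastic at this price.

-0.16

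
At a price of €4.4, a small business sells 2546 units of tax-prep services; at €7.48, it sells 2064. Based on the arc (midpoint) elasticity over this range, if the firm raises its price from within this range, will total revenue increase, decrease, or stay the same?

increase

Arc ε = (-482/3.08)(5.94/2305.0) ≈ -0.403.
|ε| = 0.40 < 1, so demand is inelastic. A price rise therefore raises total revenue.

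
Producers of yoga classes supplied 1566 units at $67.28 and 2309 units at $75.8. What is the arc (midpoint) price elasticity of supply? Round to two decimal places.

ΔQ = 2309 − 1566 = 743; ΔP = 75.8 − 67.28 = 8.52.
Midpoints: P̄ = 71.54, Q̄ = 1937.5.
ε_s = (ΔQ/ΔP)(P̄/Q̄) = (743/8.52)(71.54/1937.5).

3.22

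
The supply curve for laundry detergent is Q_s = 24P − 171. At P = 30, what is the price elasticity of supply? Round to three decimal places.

At P = 30, Q_s = 549.
dQ_s/dP = 24.
ε_s = (dQ_s/dP)(P/Q_s) = (24)(30/549).

1.311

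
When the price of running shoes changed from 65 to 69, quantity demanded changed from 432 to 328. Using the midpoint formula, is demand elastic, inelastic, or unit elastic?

elastic

Arc ε ≈ -4.584.
|ε| = 4.58 > 1.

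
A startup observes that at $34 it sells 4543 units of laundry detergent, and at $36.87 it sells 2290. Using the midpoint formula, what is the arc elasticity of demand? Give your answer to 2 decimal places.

ΔQ = 2290 − 4543 = -2253; ΔP = 36.87 − 34 = 2.87.
Midpoints: P̄ = 35.44, Q̄ = 3416.5.
ε = (ΔQ/ΔP)(P̄/Q̄) = (-2253/2.87)(35.44/3416.5).

-8.14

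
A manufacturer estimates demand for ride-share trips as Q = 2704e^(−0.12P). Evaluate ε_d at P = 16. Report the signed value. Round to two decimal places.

-1.92

At P = 16, Q = 396.425.
dQ/dP = −0.12·2704e^(−0.12P) = −0.12Q = -47.571.
ε = (dQ/dP)(P/Q) = (-47.571)(16/396.425).
|ε| > 1, so demand is elastic at this price.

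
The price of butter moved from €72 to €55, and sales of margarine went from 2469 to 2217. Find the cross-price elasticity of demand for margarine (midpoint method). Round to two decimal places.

ΔQ_x = 2217 − 2469 = -252; ΔP_y = 55 − 72 = -17.
Midpoints: P̄_y = 63.50, Q̄_x = 2343.0.
ε_xy = (ΔQ_x/ΔP_y)(P̄_y/Q̄_x) = (-252/-17)(63.50/2343.0).

0.40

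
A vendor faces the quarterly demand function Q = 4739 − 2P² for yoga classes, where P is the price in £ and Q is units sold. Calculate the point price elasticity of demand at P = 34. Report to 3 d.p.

-1.905

At P = 34, Q = 2427.
dQ/dP = −4P = -136.
ε = (dQ/dP)(P/Q) = (-136)(34/2427).
|ε| > 1, so demand is elastic at this price.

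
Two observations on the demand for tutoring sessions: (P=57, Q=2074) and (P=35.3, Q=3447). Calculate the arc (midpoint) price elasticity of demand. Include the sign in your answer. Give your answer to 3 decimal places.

ΔQ = 3447 − 2074 = 1373; ΔP = 35.3 − 57 = -21.7.
Midpoints: P̄ = 46.15, Q̄ = 2760.5.
ε = (ΔQ/ΔP)(P̄/Q̄) = (1373/-21.7)(46.15/2760.5).

-1.058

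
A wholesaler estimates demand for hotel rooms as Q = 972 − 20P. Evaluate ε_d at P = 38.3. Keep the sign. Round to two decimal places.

At P = 38.3, Q = 206.
dQ/dP = −20.
ε = (dQ/dP)(P/Q) = (-20)(38.3/206).

-3.72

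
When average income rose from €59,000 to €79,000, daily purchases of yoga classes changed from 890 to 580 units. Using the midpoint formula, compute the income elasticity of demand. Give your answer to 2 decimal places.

-1.46

ΔQ = -310, ΔI = 20000. Midpoints: Ī = 69,000, Q̄ = 735.0.
ε_I = (ΔQ/ΔI)(Ī/Q̄) = (-310/20000)(69000/735.0).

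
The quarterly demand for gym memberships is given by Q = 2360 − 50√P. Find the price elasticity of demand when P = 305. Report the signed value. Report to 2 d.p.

-0.29

At P = 305, Q = 1486.788.
dQ/dP = −50/(2√P) = -1.431.
ε = (dQ/dP)(P/Q) = (-1.431)(305/1486.788).
|ε| < 1, so demand is inelastic at this price.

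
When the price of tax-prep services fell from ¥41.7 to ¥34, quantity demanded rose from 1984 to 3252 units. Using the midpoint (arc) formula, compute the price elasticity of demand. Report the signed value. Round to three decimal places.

-2.381

ΔQ = 3252 − 1984 = 1268; ΔP = 34 − 41.7 = -7.7.
Midpoints: P̄ = 37.85, Q̄ = 2618.0.
ε = (ΔQ/ΔP)(P̄/Q̄) = (1268/-7.7)(37.85/2618.0).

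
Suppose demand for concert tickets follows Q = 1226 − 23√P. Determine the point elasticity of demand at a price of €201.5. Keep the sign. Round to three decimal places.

At P = 201.5, Q = 899.513.
dQ/dP = −23/(2√P) = -0.810.
ε = (dQ/dP)(P/Q) = (-0.810)(201.5/899.513).

-0.181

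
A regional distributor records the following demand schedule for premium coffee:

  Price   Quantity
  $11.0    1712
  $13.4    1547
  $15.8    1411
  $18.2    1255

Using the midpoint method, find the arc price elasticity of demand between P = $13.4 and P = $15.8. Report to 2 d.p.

At P = 13.4, Q = 1547; at P = 15.8, Q = 1411.
ΔQ = -136, ΔP = 2.4. Midpoints: P̄ = 14.60, Q̄ = 1479.0.
ε = (ΔQ/ΔP)(P̄/Q̄) = (-136/2.4)(14.60/1479.0).

-0.56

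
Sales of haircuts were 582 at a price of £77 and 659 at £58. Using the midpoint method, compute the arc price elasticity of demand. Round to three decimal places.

-0.441

ΔQ = 659 − 582 = 77; ΔP = 58 − 77 = -19.
Midpoints: P̄ = 67.50, Q̄ = 620.5.
ε = (ΔQ/ΔP)(P̄/Q̄) = (77/-19)(67.50/620.5).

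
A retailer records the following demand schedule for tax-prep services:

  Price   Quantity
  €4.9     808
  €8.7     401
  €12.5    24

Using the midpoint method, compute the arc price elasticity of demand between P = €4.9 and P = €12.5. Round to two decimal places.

-2.16

At P = 4.9, Q = 808; at P = 12.5, Q = 24.
ΔQ = -784, ΔP = 7.6. Midpoints: P̄ = 8.70, Q̄ = 416.0.
ε = (ΔQ/ΔP)(P̄/Q̄) = (-784/7.6)(8.70/416.0).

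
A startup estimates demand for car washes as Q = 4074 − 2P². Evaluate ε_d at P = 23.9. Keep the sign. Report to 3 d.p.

-0.779

At P = 23.9, Q = 2931.580.
dQ/dP = −4P = -95.600.
ε = (dQ/dP)(P/Q) = (-95.600)(23.9/2931.580).
|ε| < 1, so demand is inelastic at this price.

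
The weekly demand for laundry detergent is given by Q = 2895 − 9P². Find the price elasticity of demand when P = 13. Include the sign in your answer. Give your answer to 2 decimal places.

At P = 13, Q = 1374.
dQ/dP = −18P = -234.
ε = (dQ/dP)(P/Q) = (-234)(13/1374).
|ε| > 1, so demand is elastic at this price.

-2.21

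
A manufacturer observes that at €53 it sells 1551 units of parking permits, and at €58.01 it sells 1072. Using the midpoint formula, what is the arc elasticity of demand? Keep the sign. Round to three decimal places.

-4.046

ΔQ = 1072 − 1551 = -479; ΔP = 58.01 − 53 = 5.01.
Midpoints: P̄ = 55.50, Q̄ = 1311.5.
ε = (ΔQ/ΔP)(P̄/Q̄) = (-479/5.01)(55.50/1311.5).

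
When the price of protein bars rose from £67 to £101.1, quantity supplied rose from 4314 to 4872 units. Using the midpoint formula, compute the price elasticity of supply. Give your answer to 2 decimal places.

0.30

ΔQ = 4872 − 4314 = 558; ΔP = 101.1 − 67 = 34.1.
Midpoints: P̄ = 84.05, Q̄ = 4593.0.
ε_s = (ΔQ/ΔP)(P̄/Q̄) = (558/34.1)(84.05/4593.0).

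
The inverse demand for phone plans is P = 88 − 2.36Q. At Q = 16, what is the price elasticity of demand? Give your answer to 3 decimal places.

-1.331

At Q = 16, P = 88 − 2.36(16) = 50.24.
dP/dQ = −2.36, so dQ/dP = 1/(−2.36) = -0.424.
ε = (dQ/dP)(P/Q) = (-0.424)(50.24/16).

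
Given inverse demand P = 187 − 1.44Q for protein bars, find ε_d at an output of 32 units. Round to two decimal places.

At Q = 32, P = 187 − 1.44(32) = 140.92.
dP/dQ = −1.44, so dQ/dP = 1/(−1.44) = -0.694.
ε = (dQ/dP)(P/Q) = (-0.694)(140.92/32).

-3.06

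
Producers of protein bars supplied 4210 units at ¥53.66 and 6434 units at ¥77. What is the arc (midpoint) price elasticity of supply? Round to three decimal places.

ΔQ = 6434 − 4210 = 2224; ΔP = 77 − 53.66 = 23.34.
Midpoints: P̄ = 65.33, Q̄ = 5322.0.
ε_s = (ΔQ/ΔP)(P̄/Q̄) = (2224/23.34)(65.33/5322.0).

1.170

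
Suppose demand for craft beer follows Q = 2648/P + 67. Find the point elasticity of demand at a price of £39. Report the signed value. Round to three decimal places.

At P = 39, Q = 134.897.
dQ/dP = −2648/P² = -1.741.
ε = (dQ/dP)(P/Q) = (-1.741)(39/134.897).
|ε| < 1, so demand is inelastic at this price.

-0.503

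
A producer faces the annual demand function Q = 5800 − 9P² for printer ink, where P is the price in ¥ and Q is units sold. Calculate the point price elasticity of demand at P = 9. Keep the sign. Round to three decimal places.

-0.288

At P = 9, Q = 5071.
dQ/dP = −18P = -162.
ε = (dQ/dP)(P/Q) = (-162)(9/5071).
|ε| < 1, so demand is inelastic at this price.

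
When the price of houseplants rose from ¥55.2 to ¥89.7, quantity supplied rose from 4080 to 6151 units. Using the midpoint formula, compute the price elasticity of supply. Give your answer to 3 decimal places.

0.850

ΔQ = 6151 − 4080 = 2071; ΔP = 89.7 − 55.2 = 34.5.
Midpoints: P̄ = 72.45, Q̄ = 5115.5.
ε_s = (ΔQ/ΔP)(P̄/Q̄) = (2071/34.5)(72.45/5115.5).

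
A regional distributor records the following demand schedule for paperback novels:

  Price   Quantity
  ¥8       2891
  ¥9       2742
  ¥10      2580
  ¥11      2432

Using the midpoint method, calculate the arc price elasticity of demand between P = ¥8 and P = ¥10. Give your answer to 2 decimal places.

At P = 8, Q = 2891; at P = 10, Q = 2580.
ΔQ = -311, ΔP = 2. Midpoints: P̄ = 9.00, Q̄ = 2735.5.
ε = (ΔQ/ΔP)(P̄/Q̄) = (-311/2)(9.00/2735.5).

-0.51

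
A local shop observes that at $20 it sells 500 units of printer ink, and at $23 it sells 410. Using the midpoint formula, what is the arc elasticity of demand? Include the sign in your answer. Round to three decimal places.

-1.418

ΔQ = 410 − 500 = -90; ΔP = 23 − 20 = 3.
Midpoints: P̄ = 21.50, Q̄ = 455.0.
ε = (ΔQ/ΔP)(P̄/Q̄) = (-90/3)(21.50/455.0).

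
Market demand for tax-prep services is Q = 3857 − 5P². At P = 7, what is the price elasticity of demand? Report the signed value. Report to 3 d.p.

At P = 7, Q = 3612.
dQ/dP = −10P = -70.
ε = (dQ/dP)(P/Q) = (-70)(7/3612).
|ε| < 1, so demand is inelastic at this price.

-0.136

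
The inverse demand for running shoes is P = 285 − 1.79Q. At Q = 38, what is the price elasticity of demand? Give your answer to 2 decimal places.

-3.19

At Q = 38, P = 285 − 1.79(38) = 216.98.
dP/dQ = −1.79, so dQ/dP = 1/(−1.79) = -0.559.
ε = (dQ/dP)(P/Q) = (-0.559)(216.98/38).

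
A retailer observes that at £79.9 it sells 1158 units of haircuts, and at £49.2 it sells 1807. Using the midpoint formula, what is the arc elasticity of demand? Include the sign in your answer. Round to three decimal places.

ΔQ = 1807 − 1158 = 649; ΔP = 49.2 − 79.9 = -30.7.
Midpoints: P̄ = 64.55, Q̄ = 1482.5.
ε = (ΔQ/ΔP)(P̄/Q̄) = (649/-30.7)(64.55/1482.5).

-0.920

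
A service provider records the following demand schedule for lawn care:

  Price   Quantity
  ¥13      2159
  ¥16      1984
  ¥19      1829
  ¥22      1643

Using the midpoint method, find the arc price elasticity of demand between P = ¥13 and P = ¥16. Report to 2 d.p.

At P = 13, Q = 2159; at P = 16, Q = 1984.
ΔQ = -175, ΔP = 3. Midpoints: P̄ = 14.50, Q̄ = 2071.5.
ε = (ΔQ/ΔP)(P̄/Q̄) = (-175/3)(14.50/2071.5).

-0.41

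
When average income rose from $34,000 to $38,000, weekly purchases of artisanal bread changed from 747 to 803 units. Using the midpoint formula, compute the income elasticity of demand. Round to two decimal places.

0.65

ΔQ = 56, ΔI = 4000. Midpoints: Ī = 36,000, Q̄ = 775.0.
ε_I = (ΔQ/ΔI)(Ī/Q̄) = (56/4000)(36000/775.0).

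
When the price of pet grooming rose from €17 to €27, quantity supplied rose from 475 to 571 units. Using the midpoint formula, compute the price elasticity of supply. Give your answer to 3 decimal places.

ΔQ = 571 − 475 = 96; ΔP = 27 − 17 = 10.
Midpoints: P̄ = 22.00, Q̄ = 523.0.
ε_s = (ΔQ/ΔP)(P̄/Q̄) = (96/10)(22.00/523.0).

0.404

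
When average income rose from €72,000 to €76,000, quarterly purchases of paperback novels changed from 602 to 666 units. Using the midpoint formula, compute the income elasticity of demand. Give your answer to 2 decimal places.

ΔQ = 64, ΔI = 4000. Midpoints: Ī = 74,000, Q̄ = 634.0.
ε_I = (ΔQ/ΔI)(Ī/Q̄) = (64/4000)(74000/634.0).
ε_I > 0, so the good is normal.

1.87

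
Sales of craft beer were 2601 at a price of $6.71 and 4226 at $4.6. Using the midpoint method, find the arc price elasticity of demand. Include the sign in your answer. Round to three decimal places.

ΔQ = 4226 − 2601 = 1625; ΔP = 4.6 − 6.71 = -2.11.
Midpoints: P̄ = 5.65, Q̄ = 3413.5.
ε = (ΔQ/ΔP)(P̄/Q̄) = (1625/-2.11)(5.65/3413.5).

-1.276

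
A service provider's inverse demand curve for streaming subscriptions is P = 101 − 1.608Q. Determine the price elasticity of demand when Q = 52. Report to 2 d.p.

At Q = 52, P = 101 − 1.608(52) = 17.38.
dP/dQ = −1.608, so dQ/dP = 1/(−1.608) = -0.622.
ε = (dQ/dP)(P/Q) = (-0.622)(17.38/52).

-0.21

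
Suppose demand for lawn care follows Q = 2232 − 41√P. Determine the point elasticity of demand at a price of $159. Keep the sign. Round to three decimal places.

At P = 159, Q = 1715.010.
dQ/dP = −41/(2√P) = -1.626.
ε = (dQ/dP)(P/Q) = (-1.626)(159/1715.010).

-0.151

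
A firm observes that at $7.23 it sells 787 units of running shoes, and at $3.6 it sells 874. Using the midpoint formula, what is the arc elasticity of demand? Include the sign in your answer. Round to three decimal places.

ΔQ = 874 − 787 = 87; ΔP = 3.6 − 7.23 = -3.63.
Midpoints: P̄ = 5.42, Q̄ = 830.5.
ε = (ΔQ/ΔP)(P̄/Q̄) = (87/-3.63)(5.42/830.5).

-0.156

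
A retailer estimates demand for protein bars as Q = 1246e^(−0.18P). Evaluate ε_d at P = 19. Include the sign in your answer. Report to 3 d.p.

-3.420

At P = 19, Q = 40.760.
dQ/dP = −0.18·1246e^(−0.18P) = −0.18Q = -7.337.
ε = (dQ/dP)(P/Q) = (-7.337)(19/40.760).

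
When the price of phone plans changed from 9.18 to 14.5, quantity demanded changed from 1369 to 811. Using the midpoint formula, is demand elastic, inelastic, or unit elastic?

Arc ε ≈ -1.139.
|ε| = 1.14 > 1.

elastic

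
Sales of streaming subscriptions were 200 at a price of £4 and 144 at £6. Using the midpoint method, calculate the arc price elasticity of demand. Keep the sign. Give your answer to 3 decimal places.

ΔQ = 144 − 200 = -56; ΔP = 6 − 4 = 2.
Midpoints: P̄ = 5.00, Q̄ = 172.0.
ε = (ΔQ/ΔP)(P̄/Q̄) = (-56/2)(5.00/172.0).

-0.814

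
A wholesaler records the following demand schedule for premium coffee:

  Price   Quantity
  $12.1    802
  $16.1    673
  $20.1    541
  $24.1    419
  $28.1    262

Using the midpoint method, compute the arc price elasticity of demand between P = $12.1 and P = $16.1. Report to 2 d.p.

At P = 12.1, Q = 802; at P = 16.1, Q = 673.
ΔQ = -129, ΔP = 4.0. Midpoints: P̄ = 14.10, Q̄ = 737.5.
ε = (ΔQ/ΔP)(P̄/Q̄) = (-129/4.0)(14.10/737.5).

-0.62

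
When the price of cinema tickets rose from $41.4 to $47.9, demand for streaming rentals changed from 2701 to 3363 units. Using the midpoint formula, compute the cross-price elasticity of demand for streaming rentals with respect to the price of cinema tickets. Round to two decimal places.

1.50

ΔQ_x = 3363 − 2701 = 662; ΔP_y = 47.9 − 41.4 = 6.5.
Midpoints: P̄_y = 44.65, Q̄_x = 3032.0.
ε_xy = (ΔQ_x/ΔP_y)(P̄_y/Q̄_x) = (662/6.5)(44.65/3032.0).
ε_xy > 0, so the goods are substitutes.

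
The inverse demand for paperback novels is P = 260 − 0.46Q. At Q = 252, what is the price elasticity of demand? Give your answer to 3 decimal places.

At Q = 252, P = 260 − 0.46(252) = 144.08.
dP/dQ = −0.46, so dQ/dP = 1/(−0.46) = -2.174.
ε = (dQ/dP)(P/Q) = (-2.174)(144.08/252).

-1.243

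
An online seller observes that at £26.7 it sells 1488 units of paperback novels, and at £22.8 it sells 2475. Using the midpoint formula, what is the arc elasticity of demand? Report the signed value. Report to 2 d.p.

-3.16

ΔQ = 2475 − 1488 = 987; ΔP = 22.8 − 26.7 = -3.9.
Midpoints: P̄ = 24.75, Q̄ = 1981.5.
ε = (ΔQ/ΔP)(P̄/Q̄) = (987/-3.9)(24.75/1981.5).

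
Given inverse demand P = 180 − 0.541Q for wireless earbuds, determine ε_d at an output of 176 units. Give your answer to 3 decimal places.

-0.890

At Q = 176, P = 180 − 0.541(176) = 84.78.
dP/dQ = −0.541, so dQ/dP = 1/(−0.541) = -1.848.
ε = (dQ/dP)(P/Q) = (-1.848)(84.78/176).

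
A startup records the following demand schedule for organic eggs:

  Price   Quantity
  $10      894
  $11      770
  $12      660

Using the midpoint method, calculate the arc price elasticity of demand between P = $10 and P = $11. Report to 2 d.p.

At P = 10, Q = 894; at P = 11, Q = 770.
ΔQ = -124, ΔP = 1. Midpoints: P̄ = 10.50, Q̄ = 832.0.
ε = (ΔQ/ΔP)(P̄/Q̄) = (-124/1)(10.50/832.0).

-1.56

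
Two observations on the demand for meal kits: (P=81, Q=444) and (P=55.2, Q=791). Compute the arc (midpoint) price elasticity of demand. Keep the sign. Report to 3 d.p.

-1.483

ΔQ = 791 − 444 = 347; ΔP = 55.2 − 81 = -25.8.
Midpoints: P̄ = 68.10, Q̄ = 617.5.
ε = (ΔQ/ΔP)(P̄/Q̄) = (347/-25.8)(68.10/617.5).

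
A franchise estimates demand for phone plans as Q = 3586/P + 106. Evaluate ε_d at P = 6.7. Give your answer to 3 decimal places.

At P = 6.7, Q = 641.224.
dQ/dP = −3586/P² = -79.884.
ε = (dQ/dP)(P/Q) = (-79.884)(6.7/641.224).

-0.835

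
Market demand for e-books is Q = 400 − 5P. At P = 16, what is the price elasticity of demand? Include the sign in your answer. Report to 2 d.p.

-0.25

At P = 16, Q = 320.
dQ/dP = −5.
ε = (dQ/dP)(P/Q) = (-5)(16/320).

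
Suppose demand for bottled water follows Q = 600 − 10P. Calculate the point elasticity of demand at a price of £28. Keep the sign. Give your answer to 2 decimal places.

At P = 28, Q = 320.
dQ/dP = −10.
ε = (dQ/dP)(P/Q) = (-10)(28/320).
|ε| < 1, so demand is inelastic at this price.

-0.88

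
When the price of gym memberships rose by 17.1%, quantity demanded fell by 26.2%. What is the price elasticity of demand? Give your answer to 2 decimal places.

ε = %ΔQ / %ΔP = (-26.2)/(17.1) = -1.532.

-1.53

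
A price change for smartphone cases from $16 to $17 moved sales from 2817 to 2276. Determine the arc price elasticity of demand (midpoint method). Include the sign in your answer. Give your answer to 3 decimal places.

ΔQ = 2276 − 2817 = -541; ΔP = 17 − 16 = 1.
Midpoints: P̄ = 16.50, Q̄ = 2546.5.
ε = (ΔQ/ΔP)(P̄/Q̄) = (-541/1)(16.50/2546.5).

-3.505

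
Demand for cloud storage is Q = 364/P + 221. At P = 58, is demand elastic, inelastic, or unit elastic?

Q = 227.276, dQ/dP = -0.108.
ε = (dQ/dP)(P/Q) ≈ -0.028.
|ε| = 0.03 < 1.

inelastic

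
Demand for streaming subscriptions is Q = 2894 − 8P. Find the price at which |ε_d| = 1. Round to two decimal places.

180.88

For linear demand Q = a − bP, ε = −bP/(a − bP). |ε| = 1 when bP = a − bP, i.e. P = a/(2b).
P = 2894/(2·8) = 2894/16 = 180.8750.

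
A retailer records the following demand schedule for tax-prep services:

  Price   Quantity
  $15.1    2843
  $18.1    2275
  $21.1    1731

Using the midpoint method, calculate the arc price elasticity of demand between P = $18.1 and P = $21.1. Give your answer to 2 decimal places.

-1.77

At P = 18.1, Q = 2275; at P = 21.1, Q = 1731.
ΔQ = -544, ΔP = 3.0. Midpoints: P̄ = 19.60, Q̄ = 2003.0.
ε = (ΔQ/ΔP)(P̄/Q̄) = (-544/3.0)(19.60/2003.0).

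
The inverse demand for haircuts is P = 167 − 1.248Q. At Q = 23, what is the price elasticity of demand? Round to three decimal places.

-4.818

At Q = 23, P = 167 − 1.248(23) = 138.30.
dP/dQ = −1.248, so dQ/dP = 1/(−1.248) = -0.801.
ε = (dQ/dP)(P/Q) = (-0.801)(138.30/23).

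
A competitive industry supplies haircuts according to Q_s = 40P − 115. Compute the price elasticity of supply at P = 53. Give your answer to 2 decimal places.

At P = 53, Q_s = 2005.
dQ_s/dP = 40.
ε_s = (dQ_s/dP)(P/Q_s) = (40)(53/2005).

1.06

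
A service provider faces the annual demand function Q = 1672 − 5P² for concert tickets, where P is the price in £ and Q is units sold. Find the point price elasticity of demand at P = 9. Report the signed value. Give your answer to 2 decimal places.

At P = 9, Q = 1267.
dQ/dP = −10P = -90.
ε = (dQ/dP)(P/Q) = (-90)(9/1267).

-0.64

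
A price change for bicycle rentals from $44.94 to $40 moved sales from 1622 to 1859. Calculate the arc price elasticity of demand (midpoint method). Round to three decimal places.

ΔQ = 1859 − 1622 = 237; ΔP = 40 − 44.94 = -4.94.
Midpoints: P̄ = 42.47, Q̄ = 1740.5.
ε = (ΔQ/ΔP)(P̄/Q̄) = (237/-4.94)(42.47/1740.5).

-1.171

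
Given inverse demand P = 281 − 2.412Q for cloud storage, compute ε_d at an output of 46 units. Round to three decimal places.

At Q = 46, P = 281 − 2.412(46) = 170.05.
dP/dQ = −2.412, so dQ/dP = 1/(−2.412) = -0.415.
ε = (dQ/dP)(P/Q) = (-0.415)(170.05/46).

-1.533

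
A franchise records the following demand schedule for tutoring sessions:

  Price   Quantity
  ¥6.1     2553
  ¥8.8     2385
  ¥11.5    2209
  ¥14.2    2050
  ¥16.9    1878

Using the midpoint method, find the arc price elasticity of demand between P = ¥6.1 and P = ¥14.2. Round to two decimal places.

At P = 6.1, Q = 2553; at P = 14.2, Q = 2050.
ΔQ = -503, ΔP = 8.1. Midpoints: P̄ = 10.15, Q̄ = 2301.5.
ε = (ΔQ/ΔP)(P̄/Q̄) = (-503/8.1)(10.15/2301.5).

-0.27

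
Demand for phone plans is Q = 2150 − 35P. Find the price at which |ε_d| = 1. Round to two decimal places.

30.71

For linear demand Q = a − bP, ε = −bP/(a − bP). |ε| = 1 when bP = a − bP, i.e. P = a/(2b).
P = 2150/(2·35) = 2150/70 = 30.7143.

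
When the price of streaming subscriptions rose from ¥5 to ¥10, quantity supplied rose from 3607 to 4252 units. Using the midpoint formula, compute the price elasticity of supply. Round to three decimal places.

0.246

ΔQ = 4252 − 3607 = 645; ΔP = 10 − 5 = 5.
Midpoints: P̄ = 7.50, Q̄ = 3929.5.
ε_s = (ΔQ/ΔP)(P̄/Q̄) = (645/5)(7.50/3929.5).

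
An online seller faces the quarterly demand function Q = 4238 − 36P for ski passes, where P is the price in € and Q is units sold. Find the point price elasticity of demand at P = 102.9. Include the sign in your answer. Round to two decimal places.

At P = 102.9, Q = 533.600.
dQ/dP = −36.
ε = (dQ/dP)(P/Q) = (-36)(102.9/533.600).

-6.94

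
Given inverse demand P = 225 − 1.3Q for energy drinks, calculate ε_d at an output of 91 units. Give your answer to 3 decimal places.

At Q = 91, P = 225 − 1.3(91) = 106.70.
dP/dQ = −1.3, so dQ/dP = 1/(−1.3) = -0.769.
ε = (dQ/dP)(P/Q) = (-0.769)(106.70/91).

-0.902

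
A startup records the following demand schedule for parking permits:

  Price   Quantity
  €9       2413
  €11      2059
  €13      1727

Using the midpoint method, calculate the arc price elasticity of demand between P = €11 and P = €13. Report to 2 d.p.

-1.05

At P = 11, Q = 2059; at P = 13, Q = 1727.
ΔQ = -332, ΔP = 2. Midpoints: P̄ = 12.00, Q̄ = 1893.0.
ε = (ΔQ/ΔP)(P̄/Q̄) = (-332/2)(12.00/1893.0).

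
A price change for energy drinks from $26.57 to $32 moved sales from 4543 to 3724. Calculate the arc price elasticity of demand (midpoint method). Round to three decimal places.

ΔQ = 3724 − 4543 = -819; ΔP = 32 − 26.57 = 5.43.
Midpoints: P̄ = 29.29, Q̄ = 4133.5.
ε = (ΔQ/ΔP)(P̄/Q̄) = (-819/5.43)(29.29/4133.5).

-1.069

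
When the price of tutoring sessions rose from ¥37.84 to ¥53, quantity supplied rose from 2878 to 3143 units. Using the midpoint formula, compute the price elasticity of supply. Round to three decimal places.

0.264

ΔQ = 3143 − 2878 = 265; ΔP = 53 − 37.84 = 15.16.
Midpoints: P̄ = 45.42, Q̄ = 3010.5.
ε_s = (ΔQ/ΔP)(P̄/Q̄) = (265/15.16)(45.42/3010.5).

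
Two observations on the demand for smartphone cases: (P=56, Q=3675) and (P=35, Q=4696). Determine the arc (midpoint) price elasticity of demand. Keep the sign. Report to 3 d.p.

-0.529

ΔQ = 4696 − 3675 = 1021; ΔP = 35 − 56 = -21.
Midpoints: P̄ = 45.50, Q̄ = 4185.5.
ε = (ΔQ/ΔP)(P̄/Q̄) = (1021/-21)(45.50/4185.5).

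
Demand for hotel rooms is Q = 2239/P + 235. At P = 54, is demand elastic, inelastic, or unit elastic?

inelastic

Q = 276.463, dQ/dP = -0.768.
ε = (dQ/dP)(P/Q) ≈ -0.150.
|ε| = 0.15 < 1.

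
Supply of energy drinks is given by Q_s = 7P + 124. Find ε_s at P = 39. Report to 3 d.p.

0.688

At P = 39, Q_s = 397.
dQ_s/dP = 7.
ε_s = (dQ_s/dP)(P/Q_s) = (7)(39/397).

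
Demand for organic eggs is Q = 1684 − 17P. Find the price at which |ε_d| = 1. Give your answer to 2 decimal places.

49.53

For linear demand Q = a − bP, ε = −bP/(a − bP). |ε| = 1 when bP = a − bP, i.e. P = a/(2b).
P = 1684/(2·17) = 1684/34 = 49.5294.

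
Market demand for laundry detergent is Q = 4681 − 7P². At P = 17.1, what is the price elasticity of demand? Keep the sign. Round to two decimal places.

At P = 17.1, Q = 2634.130.
dQ/dP = −14P = -239.400.
ε = (dQ/dP)(P/Q) = (-239.400)(17.1/2634.130).
|ε| > 1, so demand is elastic at this price.

-1.55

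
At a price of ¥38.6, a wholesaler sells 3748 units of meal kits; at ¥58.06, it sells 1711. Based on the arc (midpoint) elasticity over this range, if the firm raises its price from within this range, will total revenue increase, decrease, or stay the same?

decrease

Arc ε = (-2037/19.46)(48.33/2729.5) ≈ -1.853.
|ε| = 1.85 > 1, so demand is elastic. A price rise therefore reduces total revenue.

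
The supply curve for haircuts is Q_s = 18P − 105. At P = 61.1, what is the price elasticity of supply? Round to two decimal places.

At P = 61.1, Q_s = 994.80.
dQ_s/dP = 18.
ε_s = (dQ_s/dP)(P/Q_s) = (18)(61.1/994.80).

1.11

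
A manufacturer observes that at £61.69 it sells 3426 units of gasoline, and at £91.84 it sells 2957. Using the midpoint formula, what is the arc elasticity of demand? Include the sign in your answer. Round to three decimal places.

-0.374

ΔQ = 2957 − 3426 = -469; ΔP = 91.84 − 61.69 = 30.15.
Midpoints: P̄ = 76.77, Q̄ = 3191.5.
ε = (ΔQ/ΔP)(P̄/Q̄) = (-469/30.15)(76.77/3191.5).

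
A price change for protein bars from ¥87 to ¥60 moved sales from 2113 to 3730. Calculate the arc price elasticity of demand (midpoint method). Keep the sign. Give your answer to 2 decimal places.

ΔQ = 3730 − 2113 = 1617; ΔP = 60 − 87 = -27.
Midpoints: P̄ = 73.50, Q̄ = 2921.5.
ε = (ΔQ/ΔP)(P̄/Q̄) = (1617/-27)(73.50/2921.5).

-1.51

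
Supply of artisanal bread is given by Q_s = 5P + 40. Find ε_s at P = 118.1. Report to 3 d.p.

At P = 118.1, Q_s = 630.50.
dQ_s/dP = 5.
ε_s = (dQ_s/dP)(P/Q_s) = (5)(118.1/630.50).

0.937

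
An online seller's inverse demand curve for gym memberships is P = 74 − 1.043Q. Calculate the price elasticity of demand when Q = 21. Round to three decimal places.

-2.379

At Q = 21, P = 74 − 1.043(21) = 52.10.
dP/dQ = −1.043, so dQ/dP = 1/(−1.043) = -0.959.
ε = (dQ/dP)(P/Q) = (-0.959)(52.10/21).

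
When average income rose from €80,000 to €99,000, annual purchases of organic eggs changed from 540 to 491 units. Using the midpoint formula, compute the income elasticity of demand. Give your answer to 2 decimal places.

-0.45

ΔQ = -49, ΔI = 19000. Midpoints: Ī = 89,500, Q̄ = 515.5.
ε_I = (ΔQ/ΔI)(Ī/Q̄) = (-49/19000)(89500/515.5).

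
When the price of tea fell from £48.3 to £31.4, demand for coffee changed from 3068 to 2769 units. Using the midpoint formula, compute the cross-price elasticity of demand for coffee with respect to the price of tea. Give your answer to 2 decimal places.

ΔQ_x = 2769 − 3068 = -299; ΔP_y = 31.4 − 48.3 = -16.9.
Midpoints: P̄_y = 39.85, Q̄_x = 2918.5.
ε_xy = (ΔQ_x/ΔP_y)(P̄_y/Q̄_x) = (-299/-16.9)(39.85/2918.5).

0.24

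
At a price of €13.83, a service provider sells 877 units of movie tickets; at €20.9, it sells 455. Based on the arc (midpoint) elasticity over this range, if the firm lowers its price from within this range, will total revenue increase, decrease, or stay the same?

increase

Arc ε = (-422/7.07)(17.36/666.0) ≈ -1.556.
|ε| = 1.56 > 1, so demand is elastic. A price cut therefore raises total revenue.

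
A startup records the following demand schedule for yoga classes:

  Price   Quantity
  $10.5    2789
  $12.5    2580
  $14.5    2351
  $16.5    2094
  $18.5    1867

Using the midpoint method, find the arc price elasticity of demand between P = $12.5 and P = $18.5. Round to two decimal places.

At P = 12.5, Q = 2580; at P = 18.5, Q = 1867.
ΔQ = -713, ΔP = 6.0. Midpoints: P̄ = 15.50, Q̄ = 2223.5.
ε = (ΔQ/ΔP)(P̄/Q̄) = (-713/6.0)(15.50/2223.5).

-0.83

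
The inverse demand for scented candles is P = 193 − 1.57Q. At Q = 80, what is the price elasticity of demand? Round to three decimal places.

At Q = 80, P = 193 − 1.57(80) = 67.40.
dP/dQ = −1.57, so dQ/dP = 1/(−1.57) = -0.637.
ε = (dQ/dP)(P/Q) = (-0.637)(67.40/80).

-0.537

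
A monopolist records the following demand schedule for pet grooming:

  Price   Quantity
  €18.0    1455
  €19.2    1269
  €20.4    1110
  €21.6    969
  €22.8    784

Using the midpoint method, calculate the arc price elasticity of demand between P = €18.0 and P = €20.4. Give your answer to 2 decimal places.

At P = 18.0, Q = 1455; at P = 20.4, Q = 1110.
ΔQ = -345, ΔP = 2.4. Midpoints: P̄ = 19.20, Q̄ = 1282.5.
ε = (ΔQ/ΔP)(P̄/Q̄) = (-345/2.4)(19.20/1282.5).

-2.15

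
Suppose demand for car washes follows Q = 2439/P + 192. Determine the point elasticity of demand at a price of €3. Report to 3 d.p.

-0.809

At P = 3, Q = 1005.
dQ/dP = −2439/P² = -271.
ε = (dQ/dP)(P/Q) = (-271)(3/1005).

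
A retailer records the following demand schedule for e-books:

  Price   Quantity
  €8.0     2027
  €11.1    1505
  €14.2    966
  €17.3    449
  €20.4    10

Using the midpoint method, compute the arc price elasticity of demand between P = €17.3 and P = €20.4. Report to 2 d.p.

At P = 17.3, Q = 449; at P = 20.4, Q = 10.
ΔQ = -439, ΔP = 3.1. Midpoints: P̄ = 18.85, Q̄ = 229.5.
ε = (ΔQ/ΔP)(P̄/Q̄) = (-439/3.1)(18.85/229.5).

-11.63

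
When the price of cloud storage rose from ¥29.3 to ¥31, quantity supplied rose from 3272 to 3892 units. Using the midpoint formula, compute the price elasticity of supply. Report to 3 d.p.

3.070

ΔQ = 3892 − 3272 = 620; ΔP = 31 − 29.3 = 1.7.
Midpoints: P̄ = 30.15, Q̄ = 3582.0.
ε_s = (ΔQ/ΔP)(P̄/Q̄) = (620/1.7)(30.15/3582.0).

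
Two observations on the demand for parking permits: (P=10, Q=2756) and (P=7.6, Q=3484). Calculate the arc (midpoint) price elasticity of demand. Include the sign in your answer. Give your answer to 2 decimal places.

ΔQ = 3484 − 2756 = 728; ΔP = 7.6 − 10 = -2.4.
Midpoints: P̄ = 8.80, Q̄ = 3120.0.
ε = (ΔQ/ΔP)(P̄/Q̄) = (728/-2.4)(8.80/3120.0).

-0.86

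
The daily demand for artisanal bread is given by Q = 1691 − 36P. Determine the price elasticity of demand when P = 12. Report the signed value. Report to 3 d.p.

At P = 12, Q = 1259.
dQ/dP = −36.
ε = (dQ/dP)(P/Q) = (-36)(12/1259).
|ε| < 1, so demand is inelastic at this price.

-0.343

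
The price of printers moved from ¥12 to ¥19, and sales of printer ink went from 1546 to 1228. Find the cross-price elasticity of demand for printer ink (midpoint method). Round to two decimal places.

-0.51

ΔQ_x = 1228 − 1546 = -318; ΔP_y = 19 − 12 = 7.
Midpoints: P̄_y = 15.50, Q̄_x = 1387.0.
ε_xy = (ΔQ_x/ΔP_y)(P̄_y/Q̄_x) = (-318/7)(15.50/1387.0).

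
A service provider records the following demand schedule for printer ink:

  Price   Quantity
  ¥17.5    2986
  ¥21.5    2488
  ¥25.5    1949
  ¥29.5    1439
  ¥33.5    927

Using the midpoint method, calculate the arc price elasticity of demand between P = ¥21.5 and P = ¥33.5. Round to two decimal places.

At P = 21.5, Q = 2488; at P = 33.5, Q = 927.
ΔQ = -1561, ΔP = 12.0. Midpoints: P̄ = 27.50, Q̄ = 1707.5.
ε = (ΔQ/ΔP)(P̄/Q̄) = (-1561/12.0)(27.50/1707.5).

-2.10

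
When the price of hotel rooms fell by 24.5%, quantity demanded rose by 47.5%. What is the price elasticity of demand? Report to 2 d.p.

ε = %ΔQ / %ΔP = (47.5)/(-24.5) = -1.939.

-1.94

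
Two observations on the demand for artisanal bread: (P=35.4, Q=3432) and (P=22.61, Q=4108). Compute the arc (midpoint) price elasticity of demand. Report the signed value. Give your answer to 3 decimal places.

-0.407

ΔQ = 4108 − 3432 = 676; ΔP = 22.61 − 35.4 = -12.79.
Midpoints: P̄ = 29.00, Q̄ = 3770.0.
ε = (ΔQ/ΔP)(P̄/Q̄) = (676/-12.79)(29.00/3770.0).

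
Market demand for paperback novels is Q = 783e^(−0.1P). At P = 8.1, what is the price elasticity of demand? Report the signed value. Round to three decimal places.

At P = 8.1, Q = 348.324.
dQ/dP = −0.1·783e^(−0.1P) = −0.1Q = -34.832.
ε = (dQ/dP)(P/Q) = (-34.832)(8.1/348.324).
|ε| < 1, so demand is inelastic at this price.

-0.810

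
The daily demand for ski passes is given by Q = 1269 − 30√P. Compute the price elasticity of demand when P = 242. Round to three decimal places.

At P = 242, Q = 802.310.
dQ/dP = −30/(2√P) = -0.964.
ε = (dQ/dP)(P/Q) = (-0.964)(242/802.310).

-0.291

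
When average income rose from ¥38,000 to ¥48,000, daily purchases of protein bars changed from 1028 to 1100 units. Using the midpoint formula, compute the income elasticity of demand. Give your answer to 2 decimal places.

0.29

ΔQ = 72, ΔI = 10000. Midpoints: Ī = 43,000, Q̄ = 1064.0.
ε_I = (ΔQ/ΔI)(Ī/Q̄) = (72/10000)(43000/1064.0).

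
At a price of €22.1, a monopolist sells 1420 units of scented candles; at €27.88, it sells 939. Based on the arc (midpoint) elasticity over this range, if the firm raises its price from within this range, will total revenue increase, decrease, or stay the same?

Arc ε = (-481/5.78)(24.99/1179.5) ≈ -1.763.
|ε| = 1.76 > 1, so demand is elastic. A price rise therefore reduces total revenue.

decrease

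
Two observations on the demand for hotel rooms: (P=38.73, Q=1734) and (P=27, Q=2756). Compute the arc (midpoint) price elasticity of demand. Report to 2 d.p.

-1.28

ΔQ = 2756 − 1734 = 1022; ΔP = 27 − 38.73 = -11.73.
Midpoints: P̄ = 32.86, Q̄ = 2245.0.
ε = (ΔQ/ΔP)(P̄/Q̄) = (1022/-11.73)(32.86/2245.0).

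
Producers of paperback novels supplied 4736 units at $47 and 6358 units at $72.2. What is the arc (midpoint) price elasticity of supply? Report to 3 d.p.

0.692

ΔQ = 6358 − 4736 = 1622; ΔP = 72.2 − 47 = 25.2.
Midpoints: P̄ = 59.60, Q̄ = 5547.0.
ε_s = (ΔQ/ΔP)(P̄/Q̄) = (1622/25.2)(59.60/5547.0).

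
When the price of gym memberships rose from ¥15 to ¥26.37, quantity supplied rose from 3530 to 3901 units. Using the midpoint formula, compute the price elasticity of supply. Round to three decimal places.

0.182

ΔQ = 3901 − 3530 = 371; ΔP = 26.37 − 15 = 11.37.
Midpoints: P̄ = 20.69, Q̄ = 3715.5.
ε_s = (ΔQ/ΔP)(P̄/Q̄) = (371/11.37)(20.69/3715.5).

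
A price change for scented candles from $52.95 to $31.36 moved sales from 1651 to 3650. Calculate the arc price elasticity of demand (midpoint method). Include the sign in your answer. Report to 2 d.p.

-1.47

ΔQ = 3650 − 1651 = 1999; ΔP = 31.36 − 52.95 = -21.59.
Midpoints: P̄ = 42.16, Q̄ = 2650.5.
ε = (ΔQ/ΔP)(P̄/Q̄) = (1999/-21.59)(42.16/2650.5).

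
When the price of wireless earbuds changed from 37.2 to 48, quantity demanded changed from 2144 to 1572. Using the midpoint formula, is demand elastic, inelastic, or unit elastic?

Arc ε ≈ -1.214.
|ε| = 1.21 > 1.

elastic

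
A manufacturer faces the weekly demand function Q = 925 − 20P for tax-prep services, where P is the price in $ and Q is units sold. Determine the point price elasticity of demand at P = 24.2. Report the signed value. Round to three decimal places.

At P = 24.2, Q = 441.
dQ/dP = −20.
ε = (dQ/dP)(P/Q) = (-20)(24.2/441).
|ε| > 1, so demand is elastic at this price.

-1.098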